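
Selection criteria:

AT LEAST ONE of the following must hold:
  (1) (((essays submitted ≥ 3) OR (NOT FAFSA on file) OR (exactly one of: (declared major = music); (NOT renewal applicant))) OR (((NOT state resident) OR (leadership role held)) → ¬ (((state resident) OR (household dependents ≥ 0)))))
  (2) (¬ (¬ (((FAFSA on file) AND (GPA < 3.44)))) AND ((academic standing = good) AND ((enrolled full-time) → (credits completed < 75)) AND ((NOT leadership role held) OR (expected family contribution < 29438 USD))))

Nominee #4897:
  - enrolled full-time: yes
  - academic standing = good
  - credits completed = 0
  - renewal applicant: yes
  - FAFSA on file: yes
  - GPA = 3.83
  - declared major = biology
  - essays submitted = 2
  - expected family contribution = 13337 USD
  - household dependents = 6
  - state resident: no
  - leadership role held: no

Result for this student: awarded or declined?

Declined

Atomic conditions:
  essays submitted ≥ 3: 2 ≥ 3 is false
  NOT FAFSA on file: yes → false
  declared major = music: biology == music is false
  NOT renewal applicant: yes → false
  NOT state resident: no → true
  leadership role held: no → false
  state resident: no → false
  household dependents ≥ 0: 6 ≥ 0 is true
  FAFSA on file: yes → true
  GPA < 3.44: 3.83 < 3.44 is false
  academic standing = good: good == good is true
  enrolled full-time: yes → true
  credits completed < 75: 0 < 75 is true
  NOT leadership role held: no → true
  expected family contribution < 29438 USD: 13337 < 29438 is true
Combine:
[1.1.3] exactly-one(false, false) = false
[1.1] false OR false OR false = false
[1.2.1] true OR false = true
[1.2.2.1] false OR true = true
[1.2.2] NOT true = false
[1.2] true → false = false
[1] false OR false = false
[2.1.1.1] true AND false = false
[2.1.1] NOT false = true
[2.1] NOT true = false
[2.2.2] true → true = true
[2.2.3] true OR true = true
[2.2] true AND true AND true = true
[2] false AND true = false
[root] false OR false = false
Overall: false → declined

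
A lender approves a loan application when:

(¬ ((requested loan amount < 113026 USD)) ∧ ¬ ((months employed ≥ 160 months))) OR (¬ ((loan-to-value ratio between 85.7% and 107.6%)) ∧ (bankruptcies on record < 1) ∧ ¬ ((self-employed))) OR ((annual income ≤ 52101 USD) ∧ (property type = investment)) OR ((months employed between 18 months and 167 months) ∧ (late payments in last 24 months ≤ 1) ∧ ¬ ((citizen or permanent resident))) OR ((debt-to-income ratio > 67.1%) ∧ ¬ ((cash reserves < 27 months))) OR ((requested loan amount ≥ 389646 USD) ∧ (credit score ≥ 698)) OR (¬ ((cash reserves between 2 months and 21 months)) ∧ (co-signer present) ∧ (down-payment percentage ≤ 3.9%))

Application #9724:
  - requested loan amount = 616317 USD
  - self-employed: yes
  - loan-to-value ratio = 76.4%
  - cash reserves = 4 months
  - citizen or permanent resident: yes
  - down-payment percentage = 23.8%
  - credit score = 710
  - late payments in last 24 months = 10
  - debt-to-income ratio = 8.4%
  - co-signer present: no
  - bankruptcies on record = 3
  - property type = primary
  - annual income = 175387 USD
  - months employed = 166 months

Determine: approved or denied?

Atomic conditions:
  requested loan amount < 113026 USD: 616317 < 113026 is false
  months employed ≥ 160 months: 166 ≥ 160 is true
  loan-to-value ratio between 85.7% and 107.6%: 76.4 in [85.7, 107.6] is false
  bankruptcies on record < 1: 3 < 1 is false
  self-employed: yes → true
  annual income ≤ 52101 USD: 175387 ≤ 52101 is false
  property type = investment: primary == investment is false
  months employed between 18 months and 167 months: 166 in [18, 167] is true
  late payments in last 24 months ≤ 1: 10 ≤ 1 is false
  citizen or permanent resident: yes → true
  debt-to-income ratio > 67.1%: 8.4 > 67.1 is false
  cash reserves < 27 months: 4 < 27 is true
  requested loan amount ≥ 389646 USD: 616317 ≥ 389646 is true
  credit score ≥ 698: 710 ≥ 698 is true
  cash reserves between 2 months and 21 months: 4 in [2, 21] is true
  co-signer present: no → false
  down-payment percentage ≤ 3.9%: 23.8 ≤ 3.9 is false
Combine:
[1.1] NOT false = true
[1.2] NOT true = false
[1] true AND false = false
[2.1] NOT false = true
[2.3] NOT true = false
[2] true AND false AND false = false
[3] false AND false = false
[4.3] NOT true = false
[4] true AND false AND false = false
[5.2] NOT true = false
[5] false AND false = false
[6] true AND true = true
[7.1] NOT true = false
[7] false AND false AND false = false
[root] false OR false OR false OR false OR false OR true OR false = true
Overall: true → approved

Approved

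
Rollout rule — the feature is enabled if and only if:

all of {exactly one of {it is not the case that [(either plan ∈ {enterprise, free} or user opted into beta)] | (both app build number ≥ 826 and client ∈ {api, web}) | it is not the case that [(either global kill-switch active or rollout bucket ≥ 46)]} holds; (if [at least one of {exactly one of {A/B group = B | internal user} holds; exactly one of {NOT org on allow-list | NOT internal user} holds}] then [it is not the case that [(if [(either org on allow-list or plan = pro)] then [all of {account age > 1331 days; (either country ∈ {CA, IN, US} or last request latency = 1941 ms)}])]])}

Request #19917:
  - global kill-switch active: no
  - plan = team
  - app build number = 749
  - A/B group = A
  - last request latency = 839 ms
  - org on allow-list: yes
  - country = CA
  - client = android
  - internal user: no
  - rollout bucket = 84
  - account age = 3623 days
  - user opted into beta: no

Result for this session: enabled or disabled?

Atomic conditions:
  plan ∈ {enterprise, free}: team is not in the set → false
  user opted into beta: no → false
  app build number ≥ 826: 749 ≥ 826 is false
  client ∈ {api, web}: android is not in the set → false
  global kill-switch active: no → false
  rollout bucket ≥ 46: 84 ≥ 46 is true
  A/B group = B: A == B is false
  internal user: no → false
  NOT org on allow-list: yes → false
  NOT internal user: no → true
  org on allow-list: yes → true
  plan = pro: team == pro is false
  account age > 1331 days: 3623 > 1331 is true
  country ∈ {CA, IN, US}: CA is in the set → true
  last request latency = 1941 ms: 839 == 1941 is false
Combine:
[1.1.1] false OR false = false
[1.1] NOT false = true
[1.2] false AND false = false
[1.3.1] false OR true = true
[1.3] NOT true = false
[1] exactly-one(true, false, false) = true
[2.1.1] exactly-one(false, false) = false
[2.1.2] exactly-one(false, true) = true
[2.1] false OR true = true
[2.2.1.1] true OR false = true
[2.2.1.2.2] true OR false = true
[2.2.1.2] true AND true = true
[2.2.1] true → true = true
[2.2] NOT true = false
[2] true → false = false
[root] true AND false = false
Overall: false → disabled

Disabled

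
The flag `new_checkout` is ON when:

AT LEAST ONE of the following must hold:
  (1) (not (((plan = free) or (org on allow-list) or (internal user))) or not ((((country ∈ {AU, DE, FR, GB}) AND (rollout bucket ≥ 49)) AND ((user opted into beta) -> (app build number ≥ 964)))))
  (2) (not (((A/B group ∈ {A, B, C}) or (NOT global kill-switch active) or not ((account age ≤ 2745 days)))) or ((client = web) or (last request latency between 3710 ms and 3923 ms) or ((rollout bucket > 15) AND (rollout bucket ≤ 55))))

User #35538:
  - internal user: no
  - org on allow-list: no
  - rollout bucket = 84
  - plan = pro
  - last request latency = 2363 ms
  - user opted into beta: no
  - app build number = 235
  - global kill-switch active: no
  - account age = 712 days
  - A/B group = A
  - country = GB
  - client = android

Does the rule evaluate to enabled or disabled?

Enabled

Atomic conditions:
  plan = free: pro == free is false
  org on allow-list: no → false
  internal user: no → false
  country ∈ {AU, DE, FR, GB}: GB is in the set → true
  rollout bucket ≥ 49: 84 ≥ 49 is true
  user opted into beta: no → false
  app build number ≥ 964: 235 ≥ 964 is false
  A/B group ∈ {A, B, C}: A is in the set → true
  NOT global kill-switch active: no → true
  account age ≤ 2745 days: 712 ≤ 2745 is true
  client = web: android == web is false
  last request latency between 3710 ms and 3923 ms: 2363 in [3710, 3923] is false
  rollout bucket > 15: 84 > 15 is true
  rollout bucket ≤ 55: 84 ≤ 55 is false
Combine:
[1.1.1] false OR false OR false = false
[1.1] NOT false = true
[1.2.1.1] true AND true = true
[1.2.1.2] false → false (antecedent false ⇒ implication holds) = true
[1.2.1] true AND true = true
[1.2] NOT true = false
[1] true OR false = true
[2.1.1.3] NOT true = false
[2.1.1] true OR true OR false = true
[2.1] NOT true = false
[2.2.3] true AND false = false
[2.2] false OR false OR false = false
[2] false OR false = false
[root] true OR false = true
Overall: true → enabled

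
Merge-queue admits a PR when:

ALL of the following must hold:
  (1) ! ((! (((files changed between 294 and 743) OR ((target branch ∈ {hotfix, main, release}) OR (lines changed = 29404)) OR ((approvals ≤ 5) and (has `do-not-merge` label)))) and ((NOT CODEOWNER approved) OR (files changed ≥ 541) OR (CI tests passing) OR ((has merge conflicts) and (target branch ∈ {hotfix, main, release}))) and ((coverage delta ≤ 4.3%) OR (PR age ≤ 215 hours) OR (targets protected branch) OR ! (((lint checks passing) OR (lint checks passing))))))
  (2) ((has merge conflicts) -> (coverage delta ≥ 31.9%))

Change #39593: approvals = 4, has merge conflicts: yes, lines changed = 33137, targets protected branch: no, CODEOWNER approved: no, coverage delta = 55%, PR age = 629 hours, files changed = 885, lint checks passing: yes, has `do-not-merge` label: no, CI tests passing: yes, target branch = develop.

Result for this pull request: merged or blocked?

Atomic conditions:
  files changed between 294 and 743: 885 in [294, 743] is false
  target branch ∈ {hotfix, main, release}: develop is not in the set → false
  lines changed = 29404: 33137 == 29404 is false
  approvals ≤ 5: 4 ≤ 5 is true
  has `do-not-merge` label: no → false
  NOT CODEOWNER approved: no → true
  files changed ≥ 541: 885 ≥ 541 is true
  CI tests passing: yes → true
  has merge conflicts: yes → true
  coverage delta ≤ 4.3%: 55 ≤ 4.3 is false
  PR age ≤ 215 hours: 629 ≤ 215 is false
  targets protected branch: no → false
  lint checks passing: yes → true
  coverage delta ≥ 31.9%: 55 ≥ 31.9 is true
Combine:
[1.1.1.1.2] false OR false = false
[1.1.1.1.3] true AND false = false
[1.1.1.1] false OR false OR false = false
[1.1.1] NOT false = true
[1.1.2.4] true AND false = false
[1.1.2] true OR true OR true OR false = true
[1.1.3.4.1] true OR true = true
[1.1.3.4] NOT true = false
[1.1.3] false OR false OR false OR false = false
[1.1] true AND true AND false = false
[1] NOT false = true
[2] true → true = true
[root] true AND true = true
Overall: true → merged

Merged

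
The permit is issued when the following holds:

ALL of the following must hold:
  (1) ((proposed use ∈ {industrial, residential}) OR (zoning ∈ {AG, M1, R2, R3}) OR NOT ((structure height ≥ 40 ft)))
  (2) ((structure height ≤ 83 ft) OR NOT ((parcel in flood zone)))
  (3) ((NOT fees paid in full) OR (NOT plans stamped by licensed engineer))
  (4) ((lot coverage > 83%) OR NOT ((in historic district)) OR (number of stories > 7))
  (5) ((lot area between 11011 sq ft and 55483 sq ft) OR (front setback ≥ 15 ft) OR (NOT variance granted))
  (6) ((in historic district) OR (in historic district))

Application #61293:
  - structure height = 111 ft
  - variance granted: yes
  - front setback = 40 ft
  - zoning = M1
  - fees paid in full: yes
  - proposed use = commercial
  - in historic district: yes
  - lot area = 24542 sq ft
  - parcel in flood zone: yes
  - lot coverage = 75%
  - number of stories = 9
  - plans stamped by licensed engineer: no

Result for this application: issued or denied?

Atomic conditions:
  proposed use ∈ {industrial, residential}: commercial is not in the set → false
  zoning ∈ {AG, M1, R2, R3}: M1 is in the set → true
  structure height ≥ 40 ft: 111 ≥ 40 is true
  structure height ≤ 83 ft: 111 ≤ 83 is false
  parcel in flood zone: yes → true
  NOT fees paid in full: yes → false
  NOT plans stamped by licensed engineer: no → true
  lot coverage > 83%: 75 > 83 is false
  in historic district: yes → true
  number of stories > 7: 9 > 7 is true
  lot area between 11011 sq ft and 55483 sq ft: 24542 in [11011, 55483] is true
  front setback ≥ 15 ft: 40 ≥ 15 is true
  NOT variance granted: yes → false
Combine:
[1.3] NOT true = false
[1] false OR true OR false = true
[2.2] NOT true = false
[2] false OR false = false
[3] false OR true = true
[4.2] NOT true = false
[4] false OR false OR true = true
[5] true OR true OR false = true
[6] true OR true = true
[root] true AND false AND true AND true AND true AND true = false
Overall: false → denied

Denied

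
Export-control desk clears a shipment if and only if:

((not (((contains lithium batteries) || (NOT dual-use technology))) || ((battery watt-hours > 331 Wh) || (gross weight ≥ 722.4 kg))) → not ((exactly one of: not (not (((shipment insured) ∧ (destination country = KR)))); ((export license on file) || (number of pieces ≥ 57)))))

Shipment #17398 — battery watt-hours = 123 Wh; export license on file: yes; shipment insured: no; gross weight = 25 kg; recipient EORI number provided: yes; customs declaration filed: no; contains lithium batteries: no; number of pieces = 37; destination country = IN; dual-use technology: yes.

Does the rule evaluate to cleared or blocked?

Blocked

Atomic conditions:
  contains lithium batteries: no → false
  NOT dual-use technology: yes → false
  battery watt-hours > 331 Wh: 123 > 331 is false
  gross weight ≥ 722.4 kg: 25 ≥ 722.4 is false
  shipment insured: no → false
  destination country = KR: IN == KR is false
  export license on file: yes → true
  number of pieces ≥ 57: 37 ≥ 57 is false
Combine:
[1.1.1] false OR false = false
[1.1] NOT false = true
[1.2] false OR false = false
[1] true OR false = true
[2.1.1.1.1] false AND false = false
[2.1.1.1] NOT false = true
[2.1.1] NOT true = false
[2.1.2] true OR false = true
[2.1] exactly-one(false, true) = true
[2] NOT true = false
[root] true → false = false
Overall: false → blocked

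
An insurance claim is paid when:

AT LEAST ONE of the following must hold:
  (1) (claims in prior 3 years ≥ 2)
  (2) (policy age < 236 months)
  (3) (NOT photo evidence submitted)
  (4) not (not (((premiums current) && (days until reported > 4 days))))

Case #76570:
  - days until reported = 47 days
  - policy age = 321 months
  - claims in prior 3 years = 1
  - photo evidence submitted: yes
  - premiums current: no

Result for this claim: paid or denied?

Denied

Atomic conditions:
  claims in prior 3 years ≥ 2: 1 ≥ 2 is false
  policy age < 236 months: 321 < 236 is false
  NOT photo evidence submitted: yes → false
  premiums current: no → false
  days until reported > 4 days: 47 > 4 is true
Combine:
[4.1.1] false AND true = false
[4.1] NOT false = true
[4] NOT true = false
[root] false OR false OR false OR false = false
Overall: false → denied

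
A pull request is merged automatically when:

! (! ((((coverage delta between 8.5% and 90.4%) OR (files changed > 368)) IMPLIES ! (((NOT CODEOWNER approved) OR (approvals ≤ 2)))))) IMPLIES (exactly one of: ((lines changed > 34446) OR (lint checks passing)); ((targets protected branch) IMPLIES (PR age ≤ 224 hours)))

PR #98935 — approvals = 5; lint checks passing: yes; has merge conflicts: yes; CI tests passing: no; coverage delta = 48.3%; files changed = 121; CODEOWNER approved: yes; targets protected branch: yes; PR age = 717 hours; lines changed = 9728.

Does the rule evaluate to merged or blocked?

Merged

Atomic conditions:
  coverage delta between 8.5% and 90.4%: 48.3 in [8.5, 90.4] is true
  files changed > 368: 121 > 368 is false
  NOT CODEOWNER approved: yes → false
  approvals ≤ 2: 5 ≤ 2 is false
  lines changed > 34446: 9728 > 34446 is false
  lint checks passing: yes → true
  targets protected branch: yes → true
  PR age ≤ 224 hours: 717 ≤ 224 is false
Combine:
[1.1.1.1] true OR false = true
[1.1.1.2.1] false OR false = false
[1.1.1.2] NOT false = true
[1.1.1] true → true = true
[1.1] NOT true = false
[1] NOT false = true
[2.1] false OR true = true
[2.2] true → false = false
[2] exactly-one(true, false) = true
[root] true → true = true
Overall: true → merged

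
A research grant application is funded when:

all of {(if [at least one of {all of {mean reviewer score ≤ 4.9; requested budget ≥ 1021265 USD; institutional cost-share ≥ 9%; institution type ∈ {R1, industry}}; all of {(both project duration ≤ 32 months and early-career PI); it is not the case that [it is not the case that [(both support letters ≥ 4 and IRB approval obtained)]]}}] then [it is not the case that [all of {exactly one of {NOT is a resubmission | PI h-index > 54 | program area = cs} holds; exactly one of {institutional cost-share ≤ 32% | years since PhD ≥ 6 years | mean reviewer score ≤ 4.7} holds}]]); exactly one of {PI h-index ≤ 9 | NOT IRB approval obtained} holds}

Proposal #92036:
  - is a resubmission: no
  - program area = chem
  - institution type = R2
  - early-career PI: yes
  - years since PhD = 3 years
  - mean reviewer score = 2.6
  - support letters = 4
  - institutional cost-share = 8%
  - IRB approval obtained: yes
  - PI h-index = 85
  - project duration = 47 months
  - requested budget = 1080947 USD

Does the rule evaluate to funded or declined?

Atomic conditions:
  mean reviewer score ≤ 4.9: 2.6 ≤ 4.9 is true
  requested budget ≥ 1021265 USD: 1080947 ≥ 1021265 is true
  institutional cost-share ≥ 9%: 8 ≥ 9 is false
  institution type ∈ {R1, industry}: R2 is not in the set → false
  project duration ≤ 32 months: 47 ≤ 32 is false
  early-career PI: yes → true
  support letters ≥ 4: 4 ≥ 4 is true
  IRB approval obtained: yes → true
  NOT is a resubmission: no → true
  PI h-index > 54: 85 > 54 is true
  program area = cs: chem == cs is false
  institutional cost-share ≤ 32%: 8 ≤ 32 is true
  years since PhD ≥ 6 years: 3 ≥ 6 is false
  mean reviewer score ≤ 4.7: 2.6 ≤ 4.7 is true
  PI h-index ≤ 9: 85 ≤ 9 is false
  NOT IRB approval obtained: yes → false
Combine:
[1.1.1] true AND true AND false AND false = false
[1.1.2.1] false AND true = false
[1.1.2.2.1.1] true AND true = true
[1.1.2.2.1] NOT true = false
[1.1.2.2] NOT false = true
[1.1.2] false AND true = false
[1.1] false OR false = false
[1.2.1.1] exactly-one(true, true, false) = false
[1.2.1.2] exactly-one(true, false, true) = false
[1.2.1] false AND false = false
[1.2] NOT false = true
[1] false → true (antecedent false ⇒ implication holds) = true
[2] exactly-one(false, false) = false
[root] true AND false = false
Overall: false → declined

Declined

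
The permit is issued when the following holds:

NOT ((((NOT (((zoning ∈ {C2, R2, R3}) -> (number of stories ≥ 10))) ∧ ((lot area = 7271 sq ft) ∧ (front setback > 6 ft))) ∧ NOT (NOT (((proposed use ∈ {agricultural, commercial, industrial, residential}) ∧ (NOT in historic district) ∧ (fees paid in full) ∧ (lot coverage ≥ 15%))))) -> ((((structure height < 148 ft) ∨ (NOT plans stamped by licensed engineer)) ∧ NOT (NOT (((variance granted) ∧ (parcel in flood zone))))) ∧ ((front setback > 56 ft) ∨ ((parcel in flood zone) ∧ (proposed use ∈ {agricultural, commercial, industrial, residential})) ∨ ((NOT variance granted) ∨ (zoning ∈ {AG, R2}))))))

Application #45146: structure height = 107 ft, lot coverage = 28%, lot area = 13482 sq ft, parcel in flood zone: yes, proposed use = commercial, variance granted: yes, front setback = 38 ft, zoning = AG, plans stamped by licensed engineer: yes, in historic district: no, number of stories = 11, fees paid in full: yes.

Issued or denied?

Atomic conditions:
  zoning ∈ {C2, R2, R3}: AG is not in the set → false
  number of stories ≥ 10: 11 ≥ 10 is true
  lot area = 7271 sq ft: 13482 == 7271 is false
  front setback > 6 ft: 38 > 6 is true
  proposed use ∈ {agricultural, commercial, industrial, residential}: commercial is in the set → true
  NOT in historic district: no → true
  fees paid in full: yes → true
  lot coverage ≥ 15%: 28 ≥ 15 is true
  structure height < 148 ft: 107 < 148 is true
  NOT plans stamped by licensed engineer: yes → false
  variance granted: yes → true
  parcel in flood zone: yes → true
  front setback > 56 ft: 38 > 56 is false
  NOT variance granted: yes → false
  zoning ∈ {AG, R2}: AG is in the set → true
Combine:
[1.1.1.1.1] false → true (antecedent false ⇒ implication holds) = true
[1.1.1.1] NOT true = false
[1.1.1.2] false AND true = false
[1.1.1] false AND false = false
[1.1.2.1.1] true AND true AND true AND true = true
[1.1.2.1] NOT true = false
[1.1.2] NOT false = true
[1.1] false AND true = false
[1.2.1.1] true OR false = true
[1.2.1.2.1.1] true AND true = true
[1.2.1.2.1] NOT true = false
[1.2.1.2] NOT false = true
[1.2.1] true AND true = true
[1.2.2.2] true AND true = true
[1.2.2.3] false OR true = true
[1.2.2] false OR true OR true = true
[1.2] true AND true = true
[1] false → true (antecedent false ⇒ implication holds) = true
[root] NOT true = false
Overall: false → denied

Denied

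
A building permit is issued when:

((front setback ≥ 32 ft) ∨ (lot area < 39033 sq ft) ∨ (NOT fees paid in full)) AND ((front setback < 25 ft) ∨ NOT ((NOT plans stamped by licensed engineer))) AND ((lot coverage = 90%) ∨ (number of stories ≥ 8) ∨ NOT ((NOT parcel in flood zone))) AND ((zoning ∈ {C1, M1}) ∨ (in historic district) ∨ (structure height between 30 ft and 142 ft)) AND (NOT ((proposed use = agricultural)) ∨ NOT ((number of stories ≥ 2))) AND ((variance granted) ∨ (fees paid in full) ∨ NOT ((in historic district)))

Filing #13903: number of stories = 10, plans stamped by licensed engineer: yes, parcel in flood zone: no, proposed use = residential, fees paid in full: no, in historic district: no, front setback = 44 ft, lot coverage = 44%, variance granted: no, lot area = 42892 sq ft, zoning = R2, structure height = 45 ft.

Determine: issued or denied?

Atomic conditions:
  front setback ≥ 32 ft: 44 ≥ 32 is true
  lot area < 39033 sq ft: 42892 < 39033 is false
  NOT fees paid in full: no → true
  front setback < 25 ft: 44 < 25 is false
  NOT plans stamped by licensed engineer: yes → false
  lot coverage = 90%: 44 == 90 is false
  number of stories ≥ 8: 10 ≥ 8 is true
  NOT parcel in flood zone: no → true
  zoning ∈ {C1, M1}: R2 is not in the set → false
  in historic district: no → false
  structure height between 30 ft and 142 ft: 45 in [30, 142] is true
  proposed use = agricultural: residential == agricultural is false
  number of stories ≥ 2: 10 ≥ 2 is true
  variance granted: no → false
  fees paid in full: no → false
Combine:
[1] true OR false OR true = true
[2.2] NOT false = true
[2] false OR true = true
[3.3] NOT true = false
[3] false OR true OR false = true
[4] false OR false OR true = true
[5.1] NOT false = true
[5.2] NOT true = false
[5] true OR false = true
[6.3] NOT false = true
[6] false OR false OR true = true
[root] true AND true AND true AND true AND true AND true = true
Overall: true → issued

Issued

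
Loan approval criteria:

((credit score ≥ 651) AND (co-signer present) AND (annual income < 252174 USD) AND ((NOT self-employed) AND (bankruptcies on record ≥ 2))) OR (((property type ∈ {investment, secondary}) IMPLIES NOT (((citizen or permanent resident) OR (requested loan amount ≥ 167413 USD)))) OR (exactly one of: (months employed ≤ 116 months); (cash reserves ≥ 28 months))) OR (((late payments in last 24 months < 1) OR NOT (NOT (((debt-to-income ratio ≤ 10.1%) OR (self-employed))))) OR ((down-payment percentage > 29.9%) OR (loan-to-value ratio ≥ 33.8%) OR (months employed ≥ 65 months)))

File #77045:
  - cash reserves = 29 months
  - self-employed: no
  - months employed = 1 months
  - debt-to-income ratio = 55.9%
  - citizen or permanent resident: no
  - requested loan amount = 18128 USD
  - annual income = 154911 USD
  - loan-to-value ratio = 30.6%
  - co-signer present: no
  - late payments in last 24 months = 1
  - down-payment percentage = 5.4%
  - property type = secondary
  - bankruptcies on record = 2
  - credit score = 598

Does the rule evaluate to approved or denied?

Atomic conditions:
  credit score ≥ 651: 598 ≥ 651 is false
  co-signer present: no → false
  annual income < 252174 USD: 154911 < 252174 is true
  NOT self-employed: no → true
  bankruptcies on record ≥ 2: 2 ≥ 2 is true
  property type ∈ {investment, secondary}: secondary is in the set → true
  citizen or permanent resident: no → false
  requested loan amount ≥ 167413 USD: 18128 ≥ 167413 is false
  months employed ≤ 116 months: 1 ≤ 116 is true
  cash reserves ≥ 28 months: 29 ≥ 28 is true
  late payments in last 24 months < 1: 1 < 1 is false
  debt-to-income ratio ≤ 10.1%: 55.9 ≤ 10.1 is false
  self-employed: no → false
  down-payment percentage > 29.9%: 5.4 > 29.9 is false
  loan-to-value ratio ≥ 33.8%: 30.6 ≥ 33.8 is false
  months employed ≥ 65 months: 1 ≥ 65 is false
Combine:
[1.4] true AND true = true
[1] false AND false AND true AND true = false
[2.1.2.1] false OR false = false
[2.1.2] NOT false = true
[2.1] true → true = true
[2.2] exactly-one(true, true) = false
[2] true OR false = true
[3.1.2.1.1] false OR false = false
[3.1.2.1] NOT false = true
[3.1.2] NOT true = false
[3.1] false OR false = false
[3.2] false OR false OR false = false
[3] false OR false = false
[root] false OR true OR false = true
Overall: true → approved

Approved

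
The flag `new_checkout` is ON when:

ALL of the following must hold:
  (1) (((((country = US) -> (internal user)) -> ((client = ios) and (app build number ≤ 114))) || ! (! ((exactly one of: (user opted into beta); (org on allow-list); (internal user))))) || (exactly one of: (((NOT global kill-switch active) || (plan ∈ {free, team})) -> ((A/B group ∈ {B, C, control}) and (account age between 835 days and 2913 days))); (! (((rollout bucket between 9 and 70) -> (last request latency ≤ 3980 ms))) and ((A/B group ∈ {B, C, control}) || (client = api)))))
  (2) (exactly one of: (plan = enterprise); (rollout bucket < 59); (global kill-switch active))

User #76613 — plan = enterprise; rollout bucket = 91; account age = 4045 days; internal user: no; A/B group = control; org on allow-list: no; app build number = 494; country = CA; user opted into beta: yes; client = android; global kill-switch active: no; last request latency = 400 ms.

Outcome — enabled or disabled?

Atomic conditions:
  country = US: CA == US is false
  internal user: no → false
  client = ios: android == ios is false
  app build number ≤ 114: 494 ≤ 114 is false
  user opted into beta: yes → true
  org on allow-list: no → false
  NOT global kill-switch active: no → true
  plan ∈ {free, team}: enterprise is not in the set → false
  A/B group ∈ {B, C, control}: control is in the set → true
  account age between 835 days and 2913 days: 4045 in [835, 2913] is false
  rollout bucket between 9 and 70: 91 in [9, 70] is false
  last request latency ≤ 3980 ms: 400 ≤ 3980 is true
  client = api: android == api is false
  plan = enterprise: enterprise == enterprise is true
  rollout bucket < 59: 91 < 59 is false
  global kill-switch active: no → false
Combine:
[1.1.1.1] false → false (antecedent false ⇒ implication holds) = true
[1.1.1.2] false AND false = false
[1.1.1] true → false = false
[1.1.2.1.1] exactly-one(true, false, false) = true
[1.1.2.1] NOT true = false
[1.1.2] NOT false = true
[1.1] false OR true = true
[1.2.1.1] true OR false = true
[1.2.1.2] true AND false = false
[1.2.1] true → false = false
[1.2.2.1.1] false → true (antecedent false ⇒ implication holds) = true
[1.2.2.1] NOT true = false
[1.2.2.2] true OR false = true
[1.2.2] false AND true = false
[1.2] exactly-one(false, false) = false
[1] true OR false = true
[2] exactly-one(true, false, false) = true
[root] true AND true = true
Overall: true → enabled

Enabled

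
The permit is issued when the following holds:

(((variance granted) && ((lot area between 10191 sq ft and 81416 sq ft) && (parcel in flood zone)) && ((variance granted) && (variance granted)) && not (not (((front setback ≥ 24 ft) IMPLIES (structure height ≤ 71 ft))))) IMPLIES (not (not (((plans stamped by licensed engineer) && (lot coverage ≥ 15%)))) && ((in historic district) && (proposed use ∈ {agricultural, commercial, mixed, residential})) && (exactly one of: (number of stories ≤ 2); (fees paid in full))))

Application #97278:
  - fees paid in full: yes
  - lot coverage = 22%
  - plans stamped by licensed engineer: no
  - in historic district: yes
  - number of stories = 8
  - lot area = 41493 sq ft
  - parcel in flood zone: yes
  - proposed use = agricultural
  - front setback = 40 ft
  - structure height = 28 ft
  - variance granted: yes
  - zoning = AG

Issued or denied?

Atomic conditions:
  variance granted: yes → true
  lot area between 10191 sq ft and 81416 sq ft: 41493 in [10191, 81416] is true
  parcel in flood zone: yes → true
  front setback ≥ 24 ft: 40 ≥ 24 is true
  structure height ≤ 71 ft: 28 ≤ 71 is true
  plans stamped by licensed engineer: no → false
  lot coverage ≥ 15%: 22 ≥ 15 is true
  in historic district: yes → true
  proposed use ∈ {agricultural, commercial, mixed, residential}: agricultural is in the set → true
  number of stories ≤ 2: 8 ≤ 2 is false
  fees paid in full: yes → true
Combine:
[1.2] true AND true = true
[1.3] true AND true = true
[1.4.1.1] true → true = true
[1.4.1] NOT true = false
[1.4] NOT false = true
[1] true AND true AND true AND true = true
[2.1.1.1] false AND true = false
[2.1.1] NOT false = true
[2.1] NOT true = false
[2.2] true AND true = true
[2.3] exactly-one(false, true) = true
[2] false AND true AND true = false
[root] true → false = false
Overall: false → denied

Denied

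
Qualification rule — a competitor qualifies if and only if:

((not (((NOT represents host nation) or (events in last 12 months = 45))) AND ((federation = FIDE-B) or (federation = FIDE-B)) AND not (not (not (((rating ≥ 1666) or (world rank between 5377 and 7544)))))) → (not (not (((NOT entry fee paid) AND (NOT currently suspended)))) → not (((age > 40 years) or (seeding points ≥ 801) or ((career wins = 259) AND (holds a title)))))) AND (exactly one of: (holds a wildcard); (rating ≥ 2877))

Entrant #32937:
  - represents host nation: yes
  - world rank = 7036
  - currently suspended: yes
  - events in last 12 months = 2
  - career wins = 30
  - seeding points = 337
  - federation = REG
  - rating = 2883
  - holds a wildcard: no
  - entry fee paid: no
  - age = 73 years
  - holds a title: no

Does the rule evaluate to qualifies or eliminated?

Atomic conditions:
  NOT represents host nation: yes → false
  events in last 12 months = 45: 2 == 45 is false
  federation = FIDE-B: REG == FIDE-B is false
  rating ≥ 1666: 2883 ≥ 1666 is true
  world rank between 5377 and 7544: 7036 in [5377, 7544] is true
  NOT entry fee paid: no → true
  NOT currently suspended: yes → false
  age > 40 years: 73 > 40 is true
  seeding points ≥ 801: 337 ≥ 801 is false
  career wins = 259: 30 == 259 is false
  holds a title: no → false
  holds a wildcard: no → false
  rating ≥ 2877: 2883 ≥ 2877 is true
Combine:
[1.1.1.1] false OR false = false
[1.1.1] NOT false = true
[1.1.2] false OR false = false
[1.1.3.1.1.1] true OR true = true
[1.1.3.1.1] NOT true = false
[1.1.3.1] NOT false = true
[1.1.3] NOT true = false
[1.1] true AND false AND false = false
[1.2.1.1.1] true AND false = false
[1.2.1.1] NOT false = true
[1.2.1] NOT true = false
[1.2.2.1.3] false AND false = false
[1.2.2.1] true OR false OR false = true
[1.2.2] NOT true = false
[1.2] false → false (antecedent false ⇒ implication holds) = true
[1] false → true (antecedent false ⇒ implication holds) = true
[2] exactly-one(false, true) = true
[root] true AND true = true
Overall: true → qualifies

Qualifies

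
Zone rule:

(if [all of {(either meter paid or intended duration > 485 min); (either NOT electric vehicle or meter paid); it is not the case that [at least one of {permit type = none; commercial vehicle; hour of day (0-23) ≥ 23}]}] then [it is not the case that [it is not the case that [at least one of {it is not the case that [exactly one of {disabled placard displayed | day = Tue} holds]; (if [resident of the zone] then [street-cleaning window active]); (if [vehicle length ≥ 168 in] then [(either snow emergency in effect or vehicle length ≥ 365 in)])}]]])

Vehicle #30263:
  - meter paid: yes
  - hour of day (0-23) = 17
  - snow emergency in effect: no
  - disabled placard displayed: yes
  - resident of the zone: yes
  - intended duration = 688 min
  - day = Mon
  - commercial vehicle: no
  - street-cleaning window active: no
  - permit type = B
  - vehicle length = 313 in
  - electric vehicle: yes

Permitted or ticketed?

Ticketed

Atomic conditions:
  meter paid: yes → true
  intended duration > 485 min: 688 > 485 is true
  NOT electric vehicle: yes → false
  permit type = none: B == none is false
  commercial vehicle: no → false
  hour of day (0-23) ≥ 23: 17 ≥ 23 is false
  disabled placard displayed: yes → true
  day = Tue: Mon == Tue is false
  resident of the zone: yes → true
  street-cleaning window active: no → false
  vehicle length ≥ 168 in: 313 ≥ 168 is true
  snow emergency in effect: no → false
  vehicle length ≥ 365 in: 313 ≥ 365 is false
Combine:
[1.1] true OR true = true
[1.2] false OR true = true
[1.3.1] false OR false OR false = false
[1.3] NOT false = true
[1] true AND true AND true = true
[2.1.1.1.1] exactly-one(true, false) = true
[2.1.1.1] NOT true = false
[2.1.1.2] true → false = false
[2.1.1.3.2] false OR false = false
[2.1.1.3] true → false = false
[2.1.1] false OR false OR false = false
[2.1] NOT false = true
[2] NOT true = false
[root] true → false = false
Overall: false → ticketed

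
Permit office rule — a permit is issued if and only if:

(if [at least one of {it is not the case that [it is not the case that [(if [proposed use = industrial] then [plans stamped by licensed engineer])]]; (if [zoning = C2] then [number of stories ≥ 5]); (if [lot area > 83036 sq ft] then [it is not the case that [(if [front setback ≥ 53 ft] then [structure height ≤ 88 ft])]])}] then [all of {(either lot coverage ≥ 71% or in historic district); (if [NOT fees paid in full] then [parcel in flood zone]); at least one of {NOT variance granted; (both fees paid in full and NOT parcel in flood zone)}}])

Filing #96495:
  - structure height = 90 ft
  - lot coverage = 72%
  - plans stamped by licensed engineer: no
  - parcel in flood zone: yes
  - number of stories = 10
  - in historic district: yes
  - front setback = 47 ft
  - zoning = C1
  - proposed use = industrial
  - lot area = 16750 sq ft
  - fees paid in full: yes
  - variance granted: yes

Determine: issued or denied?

Atomic conditions:
  proposed use = industrial: industrial == industrial is true
  plans stamped by licensed engineer: no → false
  zoning = C2: C1 == C2 is false
  number of stories ≥ 5: 10 ≥ 5 is true
  lot area > 83036 sq ft: 16750 > 83036 is false
  front setback ≥ 53 ft: 47 ≥ 53 is false
  structure height ≤ 88 ft: 90 ≤ 88 is false
  lot coverage ≥ 71%: 72 ≥ 71 is true
  in historic district: yes → true
  NOT fees paid in full: yes → false
  parcel in flood zone: yes → true
  NOT variance granted: yes → false
  fees paid in full: yes → true
  NOT parcel in flood zone: yes → false
Combine:
[1.1.1.1] true → false = false
[1.1.1] NOT false = true
[1.1] NOT true = false
[1.2] false → true (antecedent false ⇒ implication holds) = true
[1.3.2.1] false → false (antecedent false ⇒ implication holds) = true
[1.3.2] NOT true = false
[1.3] false → false (antecedent false ⇒ implication holds) = true
[1] false OR true OR true = true
[2.1] true OR true = true
[2.2] false → true (antecedent false ⇒ implication holds) = true
[2.3.2] true AND false = false
[2.3] false OR false = false
[2] true AND true AND false = false
[root] true → false = false
Overall: false → denied

Denied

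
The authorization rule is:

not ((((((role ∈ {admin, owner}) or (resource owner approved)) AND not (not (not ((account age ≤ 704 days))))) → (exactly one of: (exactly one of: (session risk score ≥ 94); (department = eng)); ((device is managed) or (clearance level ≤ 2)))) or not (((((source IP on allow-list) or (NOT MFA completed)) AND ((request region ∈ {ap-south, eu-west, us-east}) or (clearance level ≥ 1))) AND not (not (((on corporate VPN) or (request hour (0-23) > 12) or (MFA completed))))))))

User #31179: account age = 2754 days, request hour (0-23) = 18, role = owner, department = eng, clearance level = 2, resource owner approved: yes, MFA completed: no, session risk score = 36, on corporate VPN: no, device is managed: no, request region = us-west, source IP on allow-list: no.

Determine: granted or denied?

Atomic conditions:
  role ∈ {admin, owner}: owner is in the set → true
  resource owner approved: yes → true
  account age ≤ 704 days: 2754 ≤ 704 is false
  session risk score ≥ 94: 36 ≥ 94 is false
  department = eng: eng == eng is true
  device is managed: no → false
  clearance level ≤ 2: 2 ≤ 2 is true
  source IP on allow-list: no → false
  NOT MFA completed: no → true
  request region ∈ {ap-south, eu-west, us-east}: us-west is not in the set → false
  clearance level ≥ 1: 2 ≥ 1 is true
  on corporate VPN: no → false
  request hour (0-23) > 12: 18 > 12 is true
  MFA completed: no → false
Combine:
[1.1.1.1] true OR true = true
[1.1.1.2.1.1] NOT false = true
[1.1.1.2.1] NOT true = false
[1.1.1.2] NOT false = true
[1.1.1] true AND true = true
[1.1.2.1] exactly-one(false, true) = true
[1.1.2.2] false OR true = true
[1.1.2] exactly-one(true, true) = false
[1.1] true → false = false
[1.2.1.1.1] false OR true = true
[1.2.1.1.2] false OR true = true
[1.2.1.1] true AND true = true
[1.2.1.2.1.1] false OR true OR false = true
[1.2.1.2.1] NOT true = false
[1.2.1.2] NOT false = true
[1.2.1] true AND true = true
[1.2] NOT true = false
[1] false OR false = false
[root] NOT false = true
Overall: true → granted

Granted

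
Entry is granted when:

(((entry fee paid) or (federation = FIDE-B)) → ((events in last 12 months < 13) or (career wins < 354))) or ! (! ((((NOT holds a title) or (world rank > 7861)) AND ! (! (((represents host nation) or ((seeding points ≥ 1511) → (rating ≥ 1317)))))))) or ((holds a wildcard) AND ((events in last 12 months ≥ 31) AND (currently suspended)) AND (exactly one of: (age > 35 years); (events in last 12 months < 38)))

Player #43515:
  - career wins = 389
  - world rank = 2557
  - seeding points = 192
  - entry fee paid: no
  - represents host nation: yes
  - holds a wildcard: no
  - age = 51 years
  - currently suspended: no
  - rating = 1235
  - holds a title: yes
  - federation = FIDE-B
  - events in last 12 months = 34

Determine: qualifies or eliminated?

Eliminated

Atomic conditions:
  entry fee paid: no → false
  federation = FIDE-B: FIDE-B == FIDE-B is true
  events in last 12 months < 13: 34 < 13 is false
  career wins < 354: 389 < 354 is false
  NOT holds a title: yes → false
  world rank > 7861: 2557 > 7861 is false
  represents host nation: yes → true
  seeding points ≥ 1511: 192 ≥ 1511 is false
  rating ≥ 1317: 1235 ≥ 1317 is false
  holds a wildcard: no → false
  events in last 12 months ≥ 31: 34 ≥ 31 is true
  currently suspended: no → false
  age > 35 years: 51 > 35 is true
  events in last 12 months < 38: 34 < 38 is true
Combine:
[1.1] false OR true = true
[1.2] false OR false = false
[1] true → false = false
[2.1.1.1] false OR false = false
[2.1.1.2.1.1.2] false → false (antecedent false ⇒ implication holds) = true
[2.1.1.2.1.1] true OR true = true
[2.1.1.2.1] NOT true = false
[2.1.1.2] NOT false = true
[2.1.1] false AND true = false
[2.1] NOT false = true
[2] NOT true = false
[3.2] true AND false = false
[3.3] exactly-one(true, true) = false
[3] false AND false AND false = false
[root] false OR false OR false = false
Overall: false → eliminated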